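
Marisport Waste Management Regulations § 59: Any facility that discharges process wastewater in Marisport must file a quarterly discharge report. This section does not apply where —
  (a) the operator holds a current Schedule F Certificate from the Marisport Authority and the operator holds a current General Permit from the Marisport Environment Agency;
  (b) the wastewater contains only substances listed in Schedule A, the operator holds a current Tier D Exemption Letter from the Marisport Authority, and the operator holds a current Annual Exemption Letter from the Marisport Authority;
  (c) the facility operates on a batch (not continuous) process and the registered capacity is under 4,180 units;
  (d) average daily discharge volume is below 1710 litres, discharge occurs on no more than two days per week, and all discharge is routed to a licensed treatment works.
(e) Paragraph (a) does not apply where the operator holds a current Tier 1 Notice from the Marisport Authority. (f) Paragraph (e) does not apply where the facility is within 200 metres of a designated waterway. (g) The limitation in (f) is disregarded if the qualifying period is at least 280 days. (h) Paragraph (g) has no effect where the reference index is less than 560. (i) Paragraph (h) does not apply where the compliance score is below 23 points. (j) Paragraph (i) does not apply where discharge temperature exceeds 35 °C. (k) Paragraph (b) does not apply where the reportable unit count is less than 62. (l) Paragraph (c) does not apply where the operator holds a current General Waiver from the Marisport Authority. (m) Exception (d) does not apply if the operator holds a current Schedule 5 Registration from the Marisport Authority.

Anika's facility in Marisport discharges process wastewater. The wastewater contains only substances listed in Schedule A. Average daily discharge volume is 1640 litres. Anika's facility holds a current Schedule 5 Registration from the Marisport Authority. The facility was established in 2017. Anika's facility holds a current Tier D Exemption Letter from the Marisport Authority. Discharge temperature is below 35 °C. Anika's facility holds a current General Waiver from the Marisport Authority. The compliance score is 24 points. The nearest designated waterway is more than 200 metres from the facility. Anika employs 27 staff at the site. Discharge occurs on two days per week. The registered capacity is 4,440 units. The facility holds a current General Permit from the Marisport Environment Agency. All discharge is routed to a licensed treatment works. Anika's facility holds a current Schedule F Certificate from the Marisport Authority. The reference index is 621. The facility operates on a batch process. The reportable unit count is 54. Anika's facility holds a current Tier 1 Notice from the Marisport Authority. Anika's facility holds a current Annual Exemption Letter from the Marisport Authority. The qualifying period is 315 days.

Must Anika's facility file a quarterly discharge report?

Exception (a): a current Schedule F Certificate is held; a current General Permit is held — every condition holds. However, paragraphs (e)–(j) must be considered: (e) operates against (a): a current Tier 1 Notice is held. (f) is not triggered (the facility is more than 200 m from any designated waterway), so (e) stands. So (a) is unavailable.
Exception (b)'s conditions are all satisfied: the wastewater is Schedule-A-only; a current Tier D Exemption Letter is held; a current Annual Exemption Letter is held. But applying paragraph (k): (k) operates against (b): the reportable unit count is 54, less than the 62 limit. Exception (b) does not apply.
Exception (c) fails — the registered capacity is 4,440 units, not under 4,180 units.
All of (d)'s requirements are met (average daily discharge volume is 1640 litres, below the 1710 litres limit; discharge occurs on no more than two days per week; discharge is routed to a licensed treatment works). Turning to paragraph (m): (m) operates against (d): a current Schedule 5 Registration is held. (d) is therefore removed.
No exception is made out. Anika's facility falls within the general rule.

Yes — Anika's facility must file a quarterly discharge report.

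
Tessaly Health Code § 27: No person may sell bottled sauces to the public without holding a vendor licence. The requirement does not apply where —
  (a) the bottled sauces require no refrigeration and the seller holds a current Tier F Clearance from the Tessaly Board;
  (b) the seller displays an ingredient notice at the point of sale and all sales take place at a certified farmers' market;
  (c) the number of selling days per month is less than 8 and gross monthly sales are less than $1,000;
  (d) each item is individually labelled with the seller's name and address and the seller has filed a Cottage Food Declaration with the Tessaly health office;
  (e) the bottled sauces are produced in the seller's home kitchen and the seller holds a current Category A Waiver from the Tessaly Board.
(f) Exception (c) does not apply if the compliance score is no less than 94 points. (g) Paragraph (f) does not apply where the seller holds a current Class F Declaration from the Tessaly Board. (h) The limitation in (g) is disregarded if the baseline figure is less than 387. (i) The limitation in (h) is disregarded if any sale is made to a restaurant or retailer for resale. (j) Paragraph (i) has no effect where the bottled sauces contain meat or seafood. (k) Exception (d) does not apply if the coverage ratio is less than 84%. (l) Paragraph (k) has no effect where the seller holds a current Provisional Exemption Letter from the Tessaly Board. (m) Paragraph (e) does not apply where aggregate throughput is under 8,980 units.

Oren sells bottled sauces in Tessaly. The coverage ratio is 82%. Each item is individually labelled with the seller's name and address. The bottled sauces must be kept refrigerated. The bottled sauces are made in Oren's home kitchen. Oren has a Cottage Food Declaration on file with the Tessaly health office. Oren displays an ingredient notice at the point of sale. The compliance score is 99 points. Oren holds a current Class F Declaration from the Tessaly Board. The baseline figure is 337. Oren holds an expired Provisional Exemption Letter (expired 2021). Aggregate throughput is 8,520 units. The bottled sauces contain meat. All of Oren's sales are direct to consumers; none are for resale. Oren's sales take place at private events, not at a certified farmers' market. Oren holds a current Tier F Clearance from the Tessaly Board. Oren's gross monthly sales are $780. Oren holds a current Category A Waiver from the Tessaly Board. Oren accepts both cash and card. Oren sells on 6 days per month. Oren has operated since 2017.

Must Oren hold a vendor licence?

Yes — Oren must hold a vendor licence.

Exception (a) fails — the bottled sauces require refrigeration.
Exception (b) requires that all sales take place at a certified farmers' market; but sales are at private events, not a certified farmers' market, so (b) is unavailable.
Exception (c)'s conditions are all satisfied: the number of selling days per month is 6, less than the 8 limit; gross monthly sales are $780, less than the $1,000 limit. However, paragraphs (f)–(j) must be considered: (f) operates against (c): the compliance score is 99 points, meeting the 94 points threshold. (g) applies (a current Class F Declaration is held), but yields to (h): (h) operates against (g): the baseline figure is 337, less than the 387 limit. (i) is not engaged (no sales are for resale), so (h) stands. So (c) is unavailable.
Exception (d)'s conditions are all satisfied: items are individually labelled; a Cottage Food Declaration is on file. But applying paragraphs (k)–(l): (k) operates against (d): the coverage ratio is 82%, less than the 84% limit. (l) is inapplicable (the Provisional Exemption Letter is not current), so (k) stands. Exception (d) does not apply.
Exception (e) is satisfied on its face — the bottled sauces are home-kitchen produced; a current Category A Waiver is held. Turning to paragraph (m): (m) operates — aggregate throughput is 8,520 units, under the 8,980 units limit. So (e) is unavailable.
No exception is made out. Oren falls within the general rule.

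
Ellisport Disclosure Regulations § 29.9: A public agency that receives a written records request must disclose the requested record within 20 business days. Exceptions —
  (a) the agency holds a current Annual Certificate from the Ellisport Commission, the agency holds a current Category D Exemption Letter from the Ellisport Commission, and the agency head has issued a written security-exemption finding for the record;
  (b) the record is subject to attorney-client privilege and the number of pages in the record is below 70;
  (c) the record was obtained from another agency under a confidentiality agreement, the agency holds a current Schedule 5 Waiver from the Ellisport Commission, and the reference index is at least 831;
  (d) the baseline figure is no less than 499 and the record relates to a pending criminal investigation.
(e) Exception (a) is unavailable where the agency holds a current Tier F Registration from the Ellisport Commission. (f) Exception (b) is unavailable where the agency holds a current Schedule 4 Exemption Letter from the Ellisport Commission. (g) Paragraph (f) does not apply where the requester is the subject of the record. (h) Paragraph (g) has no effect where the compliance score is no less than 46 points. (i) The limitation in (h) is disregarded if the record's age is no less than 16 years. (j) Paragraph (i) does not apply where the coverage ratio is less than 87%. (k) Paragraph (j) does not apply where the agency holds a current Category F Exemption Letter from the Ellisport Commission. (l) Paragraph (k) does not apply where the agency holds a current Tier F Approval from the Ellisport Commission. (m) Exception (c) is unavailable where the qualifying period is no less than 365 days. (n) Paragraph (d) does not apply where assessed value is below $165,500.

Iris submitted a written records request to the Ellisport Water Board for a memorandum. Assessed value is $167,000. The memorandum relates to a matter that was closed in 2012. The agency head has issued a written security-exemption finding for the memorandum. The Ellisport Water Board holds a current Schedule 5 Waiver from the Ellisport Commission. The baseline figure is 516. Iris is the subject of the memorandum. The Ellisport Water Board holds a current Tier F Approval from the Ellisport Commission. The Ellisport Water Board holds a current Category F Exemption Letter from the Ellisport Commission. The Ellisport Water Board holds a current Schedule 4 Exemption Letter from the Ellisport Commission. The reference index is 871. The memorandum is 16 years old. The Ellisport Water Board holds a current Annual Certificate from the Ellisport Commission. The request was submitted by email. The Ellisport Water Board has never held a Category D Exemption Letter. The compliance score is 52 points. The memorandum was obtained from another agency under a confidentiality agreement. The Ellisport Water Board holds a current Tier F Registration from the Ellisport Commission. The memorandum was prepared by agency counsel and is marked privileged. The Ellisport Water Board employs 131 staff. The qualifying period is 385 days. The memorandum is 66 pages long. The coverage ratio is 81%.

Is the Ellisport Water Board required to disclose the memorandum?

Yes — the Ellisport Water Board must disclose the memorandum.

Exception (a) requires that the agency holds a current Category D Exemption Letter from the Ellisport Commission; but there is no Category D Exemption Letter in force, so (a) is unavailable.
Exception (b)'s conditions are all satisfied: the memorandum is privileged; the number of pages in the record is 66, below the 70 limit. However, paragraphs (f)–(l) must be considered: (f) operates — a current Schedule 4 Exemption Letter is held. (g) would limit (f) — Iris is the subject of the memorandum — but (h) sets (g) aside: (h) applies — the compliance score is 52 points, meeting the 46 points threshold. (i) would limit (h) — the record's age is 16 years, meeting the 16 years threshold — but (j) sets (i) aside: (j) operates against (i): the coverage ratio is 81%, less than the 87% limit. (k) would limit (j) — a current Category F Exemption Letter is held — but (l) sets (k) aside: (l) operates against (k): a current Tier F Approval is held. (b) is therefore removed.
Exception (c)'s conditions are all satisfied: the memorandum was obtained under a confidentiality agreement; a current Schedule 5 Waiver is held; the reference index is 871, meeting the 831 threshold. Turning to paragraph (m): (m) operates against (c): the qualifying period is 385 days, meeting the 365 days threshold. Exception (c) does not apply.
Exception (d) requires that the record relates to a pending criminal investigation; but the memorandum relates to a closed matter, so (d) is unavailable.
No exception applies. The general rule governs.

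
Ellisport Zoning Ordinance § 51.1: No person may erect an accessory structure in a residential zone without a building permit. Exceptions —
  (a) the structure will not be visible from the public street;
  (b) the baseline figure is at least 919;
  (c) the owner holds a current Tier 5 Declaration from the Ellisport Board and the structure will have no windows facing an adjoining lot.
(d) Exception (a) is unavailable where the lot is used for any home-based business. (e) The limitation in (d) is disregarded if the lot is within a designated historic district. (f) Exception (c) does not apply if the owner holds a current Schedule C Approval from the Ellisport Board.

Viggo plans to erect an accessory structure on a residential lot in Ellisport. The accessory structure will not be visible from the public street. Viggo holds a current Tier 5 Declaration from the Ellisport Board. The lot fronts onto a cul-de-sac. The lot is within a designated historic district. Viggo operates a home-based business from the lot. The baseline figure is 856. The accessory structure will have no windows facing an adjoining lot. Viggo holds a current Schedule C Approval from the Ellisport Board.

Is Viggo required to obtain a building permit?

Exception (a): the structure will not be visible from the street — every condition holds. Considering the limiting provisions: (d) would limit (a) — a home-based business operates on the lot — but (e) sets (d) aside: (e) operates against (d): the lot is in a historic district. Exception (a) stands.
Exception (b) does not apply: the baseline figure is 856, short of 919.
All of (c)'s requirements are met (a current Tier 5 Declaration is held; no windows face an adjoining lot). But: (f) operates against (c): a current Schedule C Approval is held. (c) is therefore removed.

No — exception (a) applies; Viggo does not need a building permit.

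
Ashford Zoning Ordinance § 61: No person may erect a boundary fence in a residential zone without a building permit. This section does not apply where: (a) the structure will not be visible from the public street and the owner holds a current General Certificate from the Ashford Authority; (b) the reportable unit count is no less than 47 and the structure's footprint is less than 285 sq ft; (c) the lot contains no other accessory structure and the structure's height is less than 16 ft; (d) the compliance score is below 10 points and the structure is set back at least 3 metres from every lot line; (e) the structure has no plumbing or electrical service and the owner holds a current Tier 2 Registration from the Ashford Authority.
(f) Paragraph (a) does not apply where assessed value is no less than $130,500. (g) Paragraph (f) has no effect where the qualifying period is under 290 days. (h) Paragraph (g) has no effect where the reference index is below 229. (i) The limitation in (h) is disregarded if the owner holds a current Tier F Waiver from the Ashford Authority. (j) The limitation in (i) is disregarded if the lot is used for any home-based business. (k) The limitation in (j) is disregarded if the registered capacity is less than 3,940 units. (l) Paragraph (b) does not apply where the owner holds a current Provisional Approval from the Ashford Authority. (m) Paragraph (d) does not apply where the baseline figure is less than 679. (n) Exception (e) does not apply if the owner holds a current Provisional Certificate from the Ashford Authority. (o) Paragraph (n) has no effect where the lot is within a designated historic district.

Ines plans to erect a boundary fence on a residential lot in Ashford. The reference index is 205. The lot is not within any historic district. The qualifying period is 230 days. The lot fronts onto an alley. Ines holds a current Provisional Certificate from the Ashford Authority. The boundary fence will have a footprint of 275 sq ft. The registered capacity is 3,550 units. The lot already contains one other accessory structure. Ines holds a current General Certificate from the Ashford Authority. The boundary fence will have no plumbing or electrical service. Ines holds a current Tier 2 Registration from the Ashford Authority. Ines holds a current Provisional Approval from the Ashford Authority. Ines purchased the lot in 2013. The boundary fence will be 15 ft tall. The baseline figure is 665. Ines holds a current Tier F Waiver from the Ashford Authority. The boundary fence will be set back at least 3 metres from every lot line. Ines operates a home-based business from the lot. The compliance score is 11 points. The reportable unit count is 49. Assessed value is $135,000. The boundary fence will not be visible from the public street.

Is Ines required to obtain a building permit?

No — exception (a) applies; Ines does not need a building permit.

Exception (a): the structure will not be visible from the street; a current General Certificate is held — every condition holds. As to paragraphs (f)–(k): (f) applies (assessed value is $135,000, meeting the $130,500 threshold), but yields to (g): (g) is triggered — the qualifying period is 230 days, under the 290 days limit. (h) is engaged (the reference index is 205, below the 229 limit), but yields to (i): (i) operates against (h): a current Tier F Waiver is held. (j) would limit (i) — a home-based business operates on the lot — but (k) sets (j) aside: (k) operates against (j): the registered capacity is 3,550 units, less than the 3,940 units limit. Exception (a) stands.
All of (b)'s requirements are met (the reportable unit count is 49, meeting the 47 threshold; the structure's footprint is 275 sq ft, less than the 285 sq ft limit). But: (l) is triggered — a current Provisional Approval is held. (b) is therefore removed.
Exception (c) fails — the lot already has another accessory structure.
Exception (d) requires that the compliance score is below 10 points; but the compliance score is 11 points, not below 10 points, so (d) is unavailable.
All of (e)'s requirements are met (there is no plumbing or electrical service; a current Tier 2 Registration is held). However, paragraphs (n)–(o) must be considered: (n) operates — a current Provisional Certificate is held. (o), which would lift (n), does not operate here — the lot is not in a historic district. So (e) is unavailable.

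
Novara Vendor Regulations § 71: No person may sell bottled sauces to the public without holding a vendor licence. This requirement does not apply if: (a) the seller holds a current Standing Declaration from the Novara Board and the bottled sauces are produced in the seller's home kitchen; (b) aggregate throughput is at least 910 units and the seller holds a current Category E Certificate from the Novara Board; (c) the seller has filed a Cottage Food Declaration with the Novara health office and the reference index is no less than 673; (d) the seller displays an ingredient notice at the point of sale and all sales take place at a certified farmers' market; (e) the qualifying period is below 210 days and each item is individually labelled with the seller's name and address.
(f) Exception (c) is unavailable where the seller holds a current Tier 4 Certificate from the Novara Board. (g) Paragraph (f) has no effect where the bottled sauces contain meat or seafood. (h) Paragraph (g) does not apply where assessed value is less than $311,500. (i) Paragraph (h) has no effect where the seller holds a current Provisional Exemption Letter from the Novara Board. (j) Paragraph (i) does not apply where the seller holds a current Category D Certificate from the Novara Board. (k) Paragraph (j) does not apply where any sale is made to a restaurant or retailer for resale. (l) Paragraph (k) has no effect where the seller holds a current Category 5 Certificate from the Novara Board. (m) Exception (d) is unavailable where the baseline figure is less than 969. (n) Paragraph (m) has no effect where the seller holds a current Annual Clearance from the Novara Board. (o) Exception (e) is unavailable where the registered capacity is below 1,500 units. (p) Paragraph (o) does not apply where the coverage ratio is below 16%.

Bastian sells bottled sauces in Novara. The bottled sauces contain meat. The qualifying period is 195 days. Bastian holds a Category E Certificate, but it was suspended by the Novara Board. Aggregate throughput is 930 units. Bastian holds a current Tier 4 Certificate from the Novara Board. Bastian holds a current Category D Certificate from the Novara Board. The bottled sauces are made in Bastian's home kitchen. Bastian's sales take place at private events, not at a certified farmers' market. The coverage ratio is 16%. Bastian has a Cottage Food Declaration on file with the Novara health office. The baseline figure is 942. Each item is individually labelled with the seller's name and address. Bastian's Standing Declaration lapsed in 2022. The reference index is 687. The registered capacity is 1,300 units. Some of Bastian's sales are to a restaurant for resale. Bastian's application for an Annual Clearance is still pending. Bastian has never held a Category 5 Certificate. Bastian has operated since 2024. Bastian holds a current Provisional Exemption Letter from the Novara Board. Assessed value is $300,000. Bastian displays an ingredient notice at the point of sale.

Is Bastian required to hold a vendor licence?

No — exception (c) applies; Bastian is not required to hold a vendor licence.

Exception (a) does not apply: the Standing Declaration is not current.
Exception (b) fails — no current Category E Certificate is held.
Exception (c): a Cottage Food Declaration is on file; the reference index is 687, meeting the 673 threshold — every condition holds. Considering the limiting provisions: (f) would limit (c) — a current Tier 4 Certificate is held — but (g) sets (f) aside: (g) operates against (f): the bottled sauces contain meat. (h) would limit (g) — assessed value is $300,000, less than the $311,500 limit — but (i) sets (h) aside: (i) operates against (h): a current Provisional Exemption Letter is held. (j) operates (a current Category D Certificate is held), but is itself disapplied by (k): (k) operates against (j): some sales are to a restaurant for resale. (l), which would lift (k), is not engaged — the Category 5 Certificate is not current. Exception (c) stands.
Exception (d) does not apply: sales are at private events, not a certified farmers' market.
Exception (e) is satisfied on its face — the qualifying period is 195 days, below the 210 days limit; items are individually labelled. Turning to paragraphs (o)–(p): (o) is engaged — the registered capacity is 1,300 units, below the 1,500 units limit. (p) is not triggered (the coverage ratio is 16%, not below 16%), so (o) stands. So (e) is unavailable.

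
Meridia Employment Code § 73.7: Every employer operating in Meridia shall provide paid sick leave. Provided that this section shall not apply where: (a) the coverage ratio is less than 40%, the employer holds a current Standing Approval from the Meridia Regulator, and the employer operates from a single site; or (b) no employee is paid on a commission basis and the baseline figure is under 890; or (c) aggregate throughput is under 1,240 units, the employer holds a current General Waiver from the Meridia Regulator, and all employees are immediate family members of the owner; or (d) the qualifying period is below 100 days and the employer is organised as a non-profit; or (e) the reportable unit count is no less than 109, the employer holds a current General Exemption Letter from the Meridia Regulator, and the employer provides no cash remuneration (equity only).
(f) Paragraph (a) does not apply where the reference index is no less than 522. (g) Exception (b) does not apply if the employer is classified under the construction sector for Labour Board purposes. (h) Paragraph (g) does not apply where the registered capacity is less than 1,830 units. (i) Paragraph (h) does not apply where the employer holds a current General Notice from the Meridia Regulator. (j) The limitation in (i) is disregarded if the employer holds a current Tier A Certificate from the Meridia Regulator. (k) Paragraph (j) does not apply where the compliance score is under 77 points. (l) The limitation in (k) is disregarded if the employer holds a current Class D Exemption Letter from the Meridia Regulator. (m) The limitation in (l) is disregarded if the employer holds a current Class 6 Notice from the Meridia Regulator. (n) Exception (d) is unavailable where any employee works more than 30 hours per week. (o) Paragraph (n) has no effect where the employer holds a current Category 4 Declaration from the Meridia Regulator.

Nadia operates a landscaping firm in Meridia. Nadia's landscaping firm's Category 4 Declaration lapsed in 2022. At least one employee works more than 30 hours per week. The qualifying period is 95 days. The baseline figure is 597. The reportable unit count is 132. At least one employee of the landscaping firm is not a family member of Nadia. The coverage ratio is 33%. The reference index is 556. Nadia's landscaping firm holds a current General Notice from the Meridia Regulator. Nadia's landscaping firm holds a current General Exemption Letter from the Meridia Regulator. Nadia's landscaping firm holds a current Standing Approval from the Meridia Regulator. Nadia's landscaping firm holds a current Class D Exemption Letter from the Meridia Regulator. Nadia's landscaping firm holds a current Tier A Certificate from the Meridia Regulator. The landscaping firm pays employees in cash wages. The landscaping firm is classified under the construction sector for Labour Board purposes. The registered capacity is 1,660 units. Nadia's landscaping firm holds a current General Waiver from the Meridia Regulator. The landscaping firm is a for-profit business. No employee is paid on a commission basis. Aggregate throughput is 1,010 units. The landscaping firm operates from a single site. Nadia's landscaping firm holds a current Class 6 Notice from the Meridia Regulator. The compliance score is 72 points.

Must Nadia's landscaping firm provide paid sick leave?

Exception (a)'s conditions are all satisfied: the coverage ratio is 33%, less than the 40% limit; a current Standing Approval is held; the employer operates from a single site. However, paragraph (f) must be considered: (f) applies — the reference index is 556, meeting the 522 threshold. So (a) is unavailable.
Exception (b)'s conditions are all satisfied: no employee is paid on commission; the baseline figure is 597, under the 890 limit. But applying paragraphs (g)–(m): (g) is engaged — the landscaping firm is classified under the construction sector. (h) is triggered (the registered capacity is 1,660 units, less than the 1,830 units limit), but is set aside by (i): (i) operates against (h): a current General Notice is held. (j) is triggered (a current Tier A Certificate is held), but is overridden by (k): (k) operates against (j): the compliance score is 72 points, under the 77 points limit. (l) operates (a current Class D Exemption Letter is held), but is set aside by (m): (m) operates — a current Class 6 Notice is held. (b) is therefore removed.
Exception (c) requires that all employees are immediate family members of the owner; but at least one employee is not a family member, so (c) is unavailable.
Exception (d) requires that the employer is organised as a non-profit; but the employer is for-profit, so (d) is unavailable.
Exception (e) requires that the employer provides no cash remuneration (equity only); but employees are paid cash wages, so (e) is unavailable.
None of the exceptions is available; § 73.7 applies in full.

Yes — Nadia's landscaping firm must provide paid sick leave.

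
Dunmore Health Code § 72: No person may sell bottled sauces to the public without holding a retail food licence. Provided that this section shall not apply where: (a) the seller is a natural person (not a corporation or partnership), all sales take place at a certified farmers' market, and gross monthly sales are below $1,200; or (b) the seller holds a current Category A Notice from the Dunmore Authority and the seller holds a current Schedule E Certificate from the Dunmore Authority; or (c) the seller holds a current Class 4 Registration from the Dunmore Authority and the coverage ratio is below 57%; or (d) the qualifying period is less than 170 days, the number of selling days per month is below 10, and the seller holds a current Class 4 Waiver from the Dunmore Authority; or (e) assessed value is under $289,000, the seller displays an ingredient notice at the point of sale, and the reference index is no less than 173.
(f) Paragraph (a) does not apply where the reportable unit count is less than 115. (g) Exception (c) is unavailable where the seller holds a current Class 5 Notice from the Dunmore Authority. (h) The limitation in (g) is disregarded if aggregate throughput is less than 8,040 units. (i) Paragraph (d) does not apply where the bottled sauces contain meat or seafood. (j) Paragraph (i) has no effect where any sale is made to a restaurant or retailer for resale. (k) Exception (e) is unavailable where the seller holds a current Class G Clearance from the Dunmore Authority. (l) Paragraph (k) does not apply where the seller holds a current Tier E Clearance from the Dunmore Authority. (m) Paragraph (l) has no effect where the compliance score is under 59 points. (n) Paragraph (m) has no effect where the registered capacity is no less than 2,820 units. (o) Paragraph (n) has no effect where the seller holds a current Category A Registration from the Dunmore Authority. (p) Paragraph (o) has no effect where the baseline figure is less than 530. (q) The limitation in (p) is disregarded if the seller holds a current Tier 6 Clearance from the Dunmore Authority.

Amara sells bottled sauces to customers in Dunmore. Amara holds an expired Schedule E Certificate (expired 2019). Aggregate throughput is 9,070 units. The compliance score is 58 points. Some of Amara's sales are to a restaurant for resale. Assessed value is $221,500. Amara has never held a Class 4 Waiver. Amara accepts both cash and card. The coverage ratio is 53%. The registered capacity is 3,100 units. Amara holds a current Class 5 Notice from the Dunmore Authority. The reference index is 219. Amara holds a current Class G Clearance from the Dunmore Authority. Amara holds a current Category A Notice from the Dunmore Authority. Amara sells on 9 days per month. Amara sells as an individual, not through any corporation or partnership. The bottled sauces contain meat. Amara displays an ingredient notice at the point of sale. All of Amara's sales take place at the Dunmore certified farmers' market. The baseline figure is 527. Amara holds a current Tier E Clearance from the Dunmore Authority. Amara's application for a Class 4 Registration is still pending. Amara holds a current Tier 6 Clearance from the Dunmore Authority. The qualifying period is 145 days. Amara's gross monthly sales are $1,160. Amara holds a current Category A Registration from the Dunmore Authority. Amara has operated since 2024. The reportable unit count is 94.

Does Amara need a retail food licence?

Exception (a) is satisfied on its face — the seller is a natural person; all sales are at a certified farmers' market; gross monthly sales are $1,160, below the $1,200 limit. Turning to paragraph (f): (f) is engaged — the reportable unit count is 94, less than the 115 limit. (a) is therefore removed.
Exception (b) does not apply: there is no Schedule E Certificate in force.
Exception (c) fails — there is no Class 4 Registration in force.
Exception (d) requires that the seller holds a current Class 4 Waiver from the Dunmore Authority; but there is no Class 4 Waiver in force, so (d) is unavailable.
Exception (e): assessed value is $221,500, under the $289,000 limit; an ingredient notice is displayed; the reference index is 219, meeting the 173 threshold — every condition holds. But applying paragraphs (k)–(q): (k) operates against (e): a current Class G Clearance is held. (l) applies (a current Tier E Clearance is held), but is itself disapplied by (m): (m) operates against (l): the compliance score is 58 points, under the 59 points limit. (n) applies (the registered capacity is 3,100 units, meeting the 2,820 units threshold), but yields to (o): (o) is triggered — a current Category A Registration is held. (p) is triggered (the baseline figure is 527, less than the 530 limit), but is itself disapplied by (q): (q) operates against (p): a current Tier 6 Clearance is held. So (e) is unavailable.
No exception displaces § 72.

Yes — Amara must hold a retail food licence.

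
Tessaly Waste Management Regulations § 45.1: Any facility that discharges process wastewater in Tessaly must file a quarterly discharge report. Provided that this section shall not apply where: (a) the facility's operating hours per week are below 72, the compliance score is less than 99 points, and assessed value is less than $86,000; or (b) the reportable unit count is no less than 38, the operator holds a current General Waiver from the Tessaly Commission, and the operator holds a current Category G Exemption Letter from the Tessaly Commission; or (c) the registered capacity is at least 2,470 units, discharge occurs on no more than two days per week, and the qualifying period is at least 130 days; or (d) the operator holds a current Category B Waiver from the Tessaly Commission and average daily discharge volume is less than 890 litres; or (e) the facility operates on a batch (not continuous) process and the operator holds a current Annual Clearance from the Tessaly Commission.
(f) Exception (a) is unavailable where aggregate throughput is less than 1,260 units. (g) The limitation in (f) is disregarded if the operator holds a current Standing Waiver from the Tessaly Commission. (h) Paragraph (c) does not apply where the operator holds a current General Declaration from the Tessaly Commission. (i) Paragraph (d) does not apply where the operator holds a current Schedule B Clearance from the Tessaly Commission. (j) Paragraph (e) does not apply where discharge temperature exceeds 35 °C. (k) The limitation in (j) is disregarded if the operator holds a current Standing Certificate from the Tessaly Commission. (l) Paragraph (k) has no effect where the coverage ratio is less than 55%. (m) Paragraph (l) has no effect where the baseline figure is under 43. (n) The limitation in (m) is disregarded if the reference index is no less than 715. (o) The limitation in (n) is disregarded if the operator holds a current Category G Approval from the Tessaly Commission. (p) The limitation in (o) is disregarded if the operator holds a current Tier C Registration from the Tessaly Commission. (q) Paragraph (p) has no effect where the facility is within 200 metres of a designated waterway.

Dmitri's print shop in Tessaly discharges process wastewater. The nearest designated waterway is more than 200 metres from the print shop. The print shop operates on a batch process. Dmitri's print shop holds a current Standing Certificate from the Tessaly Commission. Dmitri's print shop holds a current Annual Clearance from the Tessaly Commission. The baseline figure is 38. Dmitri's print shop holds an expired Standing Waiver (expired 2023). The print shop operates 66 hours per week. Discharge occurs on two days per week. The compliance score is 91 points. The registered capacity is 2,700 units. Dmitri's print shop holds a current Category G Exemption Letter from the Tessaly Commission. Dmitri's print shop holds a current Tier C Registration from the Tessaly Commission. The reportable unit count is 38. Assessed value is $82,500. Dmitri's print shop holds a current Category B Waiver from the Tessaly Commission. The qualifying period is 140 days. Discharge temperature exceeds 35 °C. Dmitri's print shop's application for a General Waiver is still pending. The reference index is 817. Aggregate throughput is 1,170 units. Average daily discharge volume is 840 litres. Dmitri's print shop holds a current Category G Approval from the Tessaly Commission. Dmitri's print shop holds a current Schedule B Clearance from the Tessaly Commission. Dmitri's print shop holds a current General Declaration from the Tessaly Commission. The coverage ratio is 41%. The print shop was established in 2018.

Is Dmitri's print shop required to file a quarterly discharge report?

Exception (a)'s conditions are all satisfied: the facility's operating hours per week are 66, below the 72 limit; the compliance score is 91 points, less than the 99 points limit; assessed value is $82,500, less than the $86,000 limit. But: (f) operates against (a): aggregate throughput is 1,170 units, less than the 1,260 units limit. (g), which would lift (f), does not operate here — there is no Standing Waiver in force. (a) is therefore removed.
Exception (b) does not apply: there is no General Waiver in force.
All of (c)'s requirements are met (the registered capacity is 2,700 units, meeting the 2,470 units threshold; discharge occurs on no more than two days per week; the qualifying period is 140 days, meeting the 130 days threshold). Turning to paragraph (h): (h) operates — a current General Declaration is held. (c) is therefore removed.
Exception (d): a current Category B Waiver is held; average daily discharge volume is 840 litres, less than the 890 litres limit — every condition holds. However, paragraph (i) must be considered: (i) operates against (d): a current Schedule B Clearance is held. Exception (d) does not apply.
Exception (e): the facility operates on a batch process; a current Annual Clearance is held — every condition holds. But applying paragraphs (j)–(q): (j) operates against (e): discharge temperature exceeds 35 °C. (k) would limit (j) — a current Standing Certificate is held — but (l) sets (k) aside: (l) operates — the coverage ratio is 41%, less than the 55% limit. (m) is triggered (the baseline figure is 38, under the 43 limit), but is itself disapplied by (n): (n) applies — the reference index is 817, meeting the 715 threshold. (o) is engaged (a current Category G Approval is held), but is overridden by (p): (p) operates against (o): a current Tier C Registration is held. (q) is inapplicable (the print shop is more than 200 m from any designated waterway), so (p) stands. (e) is therefore removed.
No exception displaces § 45.1.

Yes — Dmitri's print shop must file a quarterly discharge report.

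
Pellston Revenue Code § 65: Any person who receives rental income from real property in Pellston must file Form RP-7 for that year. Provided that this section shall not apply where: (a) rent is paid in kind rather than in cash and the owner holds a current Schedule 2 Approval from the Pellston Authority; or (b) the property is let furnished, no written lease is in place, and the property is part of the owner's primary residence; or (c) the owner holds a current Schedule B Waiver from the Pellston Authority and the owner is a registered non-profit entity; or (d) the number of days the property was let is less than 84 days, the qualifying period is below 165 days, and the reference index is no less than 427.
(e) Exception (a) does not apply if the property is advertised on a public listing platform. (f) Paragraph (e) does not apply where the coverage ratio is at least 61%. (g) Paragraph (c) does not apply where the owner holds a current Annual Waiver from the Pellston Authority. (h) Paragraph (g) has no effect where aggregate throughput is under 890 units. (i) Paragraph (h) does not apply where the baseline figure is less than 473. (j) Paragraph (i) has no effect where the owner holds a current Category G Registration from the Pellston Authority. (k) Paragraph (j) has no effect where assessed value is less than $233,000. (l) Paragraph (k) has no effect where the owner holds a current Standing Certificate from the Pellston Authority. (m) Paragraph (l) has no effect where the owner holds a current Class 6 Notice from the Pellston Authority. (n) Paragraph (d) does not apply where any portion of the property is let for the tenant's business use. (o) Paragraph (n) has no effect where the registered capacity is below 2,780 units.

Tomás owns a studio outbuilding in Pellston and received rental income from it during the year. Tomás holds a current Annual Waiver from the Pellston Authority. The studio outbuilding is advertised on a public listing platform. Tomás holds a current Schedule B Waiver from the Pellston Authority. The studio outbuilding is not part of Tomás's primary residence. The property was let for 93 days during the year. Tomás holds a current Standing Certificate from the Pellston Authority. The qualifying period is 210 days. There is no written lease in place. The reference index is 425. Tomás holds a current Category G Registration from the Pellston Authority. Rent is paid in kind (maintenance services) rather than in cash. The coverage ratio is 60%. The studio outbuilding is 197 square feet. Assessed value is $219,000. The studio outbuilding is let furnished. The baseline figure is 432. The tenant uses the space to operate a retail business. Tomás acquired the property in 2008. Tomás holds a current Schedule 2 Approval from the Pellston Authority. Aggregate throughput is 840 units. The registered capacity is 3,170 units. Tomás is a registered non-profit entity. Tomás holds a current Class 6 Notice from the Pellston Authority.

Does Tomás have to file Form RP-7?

Exception (a)'s conditions are all satisfied: rent is paid in kind; a current Schedule 2 Approval is held. But applying paragraphs (e)–(f): (e) is triggered — the property is publicly advertised. (f), which would lift (e), is not engaged — the coverage ratio is 60%, short of 61%. Exception (a) does not apply.
Exception (b) does not apply: the studio outbuilding is not part of the primary residence.
Exception (c)'s conditions are all satisfied: a current Schedule B Waiver is held; Tomás is a registered non-profit. Turning to paragraphs (g)–(m): (g) operates against (c): a current Annual Waiver is held. (h) would limit (g) — aggregate throughput is 840 units, under the 890 units limit — but (i) sets (h) aside: (i) is triggered — the baseline figure is 432, less than the 473 limit. (j) would limit (i) — a current Category G Registration is held — but (k) sets (j) aside: (k) is engaged — assessed value is $219,000, less than the $233,000 limit. (l) applies (a current Standing Certificate is held), but yields to (m): (m) operates against (l): a current Class 6 Notice is held. Exception (c) does not apply.
Exception (d) fails — the number of days the property was let is 93 days, not less than 84 days.
No exception displaces § 65.

Yes — Tomás must file Form RP-7.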